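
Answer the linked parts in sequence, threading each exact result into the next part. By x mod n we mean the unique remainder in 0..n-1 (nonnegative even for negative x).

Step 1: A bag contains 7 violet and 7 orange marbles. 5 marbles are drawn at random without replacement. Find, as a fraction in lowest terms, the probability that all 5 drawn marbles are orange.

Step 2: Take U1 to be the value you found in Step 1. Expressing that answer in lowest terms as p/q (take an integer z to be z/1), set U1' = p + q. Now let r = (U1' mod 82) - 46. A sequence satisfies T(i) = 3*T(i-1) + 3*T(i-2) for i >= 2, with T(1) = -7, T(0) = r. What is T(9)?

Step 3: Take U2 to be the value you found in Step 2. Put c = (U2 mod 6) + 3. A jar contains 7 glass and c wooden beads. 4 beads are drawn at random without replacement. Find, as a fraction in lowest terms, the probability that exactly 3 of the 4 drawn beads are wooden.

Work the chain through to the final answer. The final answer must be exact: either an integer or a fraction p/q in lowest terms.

Step 1: total draws C(14,5) = 2002; favorable C(7,5) = 21; P = 3/286; answer 3/286
Step 2: U1 = 3/286; threaded value p + q = 289; r = -3; T(2) = 3*(-7) + 3*(-3) = -30; iterating: T(2)=-30, T(3)=-111, T(4)=-423, T(5)=-1602, T(6)=-6075, T(7)=-23031, T(8)=-87318, T(9)=-331047; answer -331047
Step 3: U2 = -331047; c = 6; total draws C(13,4) = 715; favorable C(6,3)*C(7,1) = 140; P = 28/143; answer 28/143

28/143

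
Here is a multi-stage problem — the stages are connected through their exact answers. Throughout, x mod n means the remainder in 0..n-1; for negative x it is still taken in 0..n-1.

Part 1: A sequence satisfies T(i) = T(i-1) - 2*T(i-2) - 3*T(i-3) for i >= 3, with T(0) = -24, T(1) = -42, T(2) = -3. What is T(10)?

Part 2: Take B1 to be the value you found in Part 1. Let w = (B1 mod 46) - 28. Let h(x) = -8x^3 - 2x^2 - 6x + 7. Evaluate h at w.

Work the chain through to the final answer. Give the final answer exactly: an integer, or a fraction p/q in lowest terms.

156175

Part 1: T(3) = 1*(-3) - 2*(-42) - 3*(-24) = 153; iterating: T(3)=153, T(4)=285, T(5)=-12, T(6)=-1041, T(7)=-1872, T(8)=246, T(9)=7113, T(10)=12237; answer 12237
Part 2: B1 = 12237; w = -27; -8*(-27)^3 - 2*(-27)^2 - 6*(-27)^1 + 7 = (157464) + (-1458) + (162) + (7) = 156175; answer 156175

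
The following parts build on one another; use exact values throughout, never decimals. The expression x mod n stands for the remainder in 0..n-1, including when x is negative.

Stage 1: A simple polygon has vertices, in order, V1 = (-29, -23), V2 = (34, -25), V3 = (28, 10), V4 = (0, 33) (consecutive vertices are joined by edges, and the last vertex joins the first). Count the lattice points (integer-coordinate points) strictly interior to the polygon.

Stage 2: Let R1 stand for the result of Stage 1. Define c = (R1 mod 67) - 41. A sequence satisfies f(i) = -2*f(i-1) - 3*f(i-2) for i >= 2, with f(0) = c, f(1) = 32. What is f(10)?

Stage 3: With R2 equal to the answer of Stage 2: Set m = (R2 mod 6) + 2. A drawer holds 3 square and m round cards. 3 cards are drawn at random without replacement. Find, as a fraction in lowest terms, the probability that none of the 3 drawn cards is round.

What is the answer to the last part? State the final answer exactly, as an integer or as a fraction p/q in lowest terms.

Stage 1: cross terms: (-29*-25 - 34*-23)=1507, (34*10 - 28*-25)=1040, (28*33 - 0*10)=924, (0*-23 - -29*33)=957; twice the area = |4428| = 4428; area = 2214; boundary points = 1 + 1 + 1 + 1 = 4; strictly interior points = area - boundary/2 + 1 = 2213; answer 2213
Stage 2: R1 = 2213; c = -39; f(2) = -2*(32) - 3*(-39) = 53; iterating: f(2)=53, f(3)=-202, f(4)=245, f(5)=116, f(6)=-967, f(7)=1586, f(8)=-271, f(9)=-4216, f(10)=9245; answer 9245
Stage 3: R2 = 9245; m = 7; total draws C(10,3) = 120; favorable C(3,3) = 1; P = 1/120; answer 1/120

1/120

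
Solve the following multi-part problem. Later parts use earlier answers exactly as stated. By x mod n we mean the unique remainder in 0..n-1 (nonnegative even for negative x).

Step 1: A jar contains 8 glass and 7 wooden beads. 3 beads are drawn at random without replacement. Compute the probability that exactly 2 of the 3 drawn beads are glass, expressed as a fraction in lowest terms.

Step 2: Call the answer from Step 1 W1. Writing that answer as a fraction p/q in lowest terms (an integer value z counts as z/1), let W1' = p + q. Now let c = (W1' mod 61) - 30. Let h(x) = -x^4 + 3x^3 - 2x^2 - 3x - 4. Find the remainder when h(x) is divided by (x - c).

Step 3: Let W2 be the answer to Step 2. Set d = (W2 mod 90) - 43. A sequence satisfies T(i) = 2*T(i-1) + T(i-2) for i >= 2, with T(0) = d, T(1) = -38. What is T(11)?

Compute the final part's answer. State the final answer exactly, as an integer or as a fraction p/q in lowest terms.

-130172

Step 1: total draws C(15,3) = 455; favorable C(8,2)*C(7,1) = 196; P = 28/65; answer 28/65
Step 2: W1 = 28/65; threaded value p + q = 93; c = 2; remainder = value at the root: -1*(2)^4 + 3*(2)^3 - 2*(2)^2 - 3*(2)^1 - 4 = (-16) + (24) + (-8) + (-6) + (-4) = -10; answer -10
Step 3: W2 = -10; d = 37; T(2) = 2*(-38) + 1*(37) = -39; iterating: T(2)=-39, T(3)=-116, T(4)=-271, T(5)=-658, T(6)=-1587, T(7)=-3832, T(8)=-9251, T(9)=-22334, T(10)=-53919, T(11)=-130172; answer -130172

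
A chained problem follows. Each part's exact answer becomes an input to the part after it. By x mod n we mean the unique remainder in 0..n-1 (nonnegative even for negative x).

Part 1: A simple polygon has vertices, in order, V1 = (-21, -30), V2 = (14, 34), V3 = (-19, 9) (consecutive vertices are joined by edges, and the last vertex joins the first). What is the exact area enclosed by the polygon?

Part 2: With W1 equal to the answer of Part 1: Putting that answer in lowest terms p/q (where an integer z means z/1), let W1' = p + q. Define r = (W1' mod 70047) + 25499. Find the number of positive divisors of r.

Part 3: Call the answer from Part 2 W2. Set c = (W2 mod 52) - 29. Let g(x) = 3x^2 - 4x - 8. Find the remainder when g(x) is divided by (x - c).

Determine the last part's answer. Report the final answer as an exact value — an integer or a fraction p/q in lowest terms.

1399

Part 1: cross terms: (-21*34 - 14*-30)=-294, (14*9 - -19*34)=772, (-19*-30 - -21*9)=759; twice the area = |1237| = 1237; area = 1237/2; answer 1237/2
Part 2: W1 = 1237/2; threaded value p + q = 1239; r = 26738; 26738 = 2 * 29 * 461; number of divisors = (1+1) * (1+1) * (1+1) = 8; answer 8
Part 3: W2 = 8; c = -21; remainder = value at the root: 3*(-21)^2 - 4*(-21)^1 - 8 = (1323) + (84) + (-8) = 1399; answer 1399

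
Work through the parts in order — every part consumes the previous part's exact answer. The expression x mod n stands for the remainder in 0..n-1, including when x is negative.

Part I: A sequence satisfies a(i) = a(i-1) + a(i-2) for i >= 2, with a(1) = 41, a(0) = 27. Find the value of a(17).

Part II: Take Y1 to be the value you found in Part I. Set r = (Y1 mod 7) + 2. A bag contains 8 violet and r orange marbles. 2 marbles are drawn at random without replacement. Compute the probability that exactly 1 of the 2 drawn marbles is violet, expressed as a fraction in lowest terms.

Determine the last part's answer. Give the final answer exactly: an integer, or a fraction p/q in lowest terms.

8/15

Part I: a(2) = 1*(41) + 1*(27) = 68; iterating: a(2)=68, a(3)=109, a(4)=177, a(5)=286, a(6)=463, a(7)=749, a(8)=1212, a(9)=1961, a(10)=3173, a(11)=5134, a(12)=8307, a(13)=13441, a(14)=21748, a(15)=35189, a(16)=56937, a(17)=92126; answer 92126
Part II: Y1 = 92126; r = 8; total draws C(16,2) = 120; favorable C(8,1)*C(8,1) = 64; P = 8/15; answer 8/15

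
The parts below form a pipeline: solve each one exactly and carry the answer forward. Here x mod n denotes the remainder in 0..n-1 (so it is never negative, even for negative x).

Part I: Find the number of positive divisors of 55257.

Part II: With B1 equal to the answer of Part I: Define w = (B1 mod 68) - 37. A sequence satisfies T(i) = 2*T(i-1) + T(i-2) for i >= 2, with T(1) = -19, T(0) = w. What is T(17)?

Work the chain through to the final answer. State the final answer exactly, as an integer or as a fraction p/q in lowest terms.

Part I: 55257 = 3 * 113 * 163; number of divisors = (1+1) * (1+1) * (1+1) = 8; answer 8
Part II: B1 = 8; w = -29; T(2) = 2*(-19) + 1*(-29) = -67; iterating: T(2)=-67, T(3)=-153, T(4)=-373, T(5)=-899, T(6)=-2171, T(7)=-5241, T(8)=-12653, T(9)=-30547, T(10)=-73747, T(11)=-178041, T(12)=-429829, T(13)=-1037699, T(14)=-2505227, T(15)=-6048153, T(16)=-14601533, T(17)=-35251219; answer -35251219

-35251219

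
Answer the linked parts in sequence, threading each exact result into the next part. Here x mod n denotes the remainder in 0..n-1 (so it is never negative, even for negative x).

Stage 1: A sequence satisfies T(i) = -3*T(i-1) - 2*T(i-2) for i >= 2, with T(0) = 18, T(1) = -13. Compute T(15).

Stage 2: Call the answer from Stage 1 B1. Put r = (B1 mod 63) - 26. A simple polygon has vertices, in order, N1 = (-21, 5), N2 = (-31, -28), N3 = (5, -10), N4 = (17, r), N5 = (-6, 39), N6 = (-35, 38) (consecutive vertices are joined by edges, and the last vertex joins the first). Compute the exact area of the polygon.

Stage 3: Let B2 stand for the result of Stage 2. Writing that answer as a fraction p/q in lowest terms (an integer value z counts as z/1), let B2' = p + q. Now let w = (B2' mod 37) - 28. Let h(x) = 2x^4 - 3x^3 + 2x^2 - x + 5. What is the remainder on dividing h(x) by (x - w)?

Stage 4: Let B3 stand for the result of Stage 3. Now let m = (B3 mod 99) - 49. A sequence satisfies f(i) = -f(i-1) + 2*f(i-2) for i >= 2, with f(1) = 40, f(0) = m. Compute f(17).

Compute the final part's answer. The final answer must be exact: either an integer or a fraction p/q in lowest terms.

Stage 1: T(2) = -3*(-13) - 2*(18) = 3; iterating: T(2)=3, T(3)=17, T(4)=-57, T(5)=137, T(6)=-297, T(7)=617, T(8)=-1257, T(9)=2537, T(10)=-5097, T(11)=10217, T(12)=-20457, T(13)=40937, T(14)=-81897, T(15)=163817; answer 163817
Stage 2: B1 = 163817; r = -9; cross terms: (-21*-28 - -31*5)=743, (-31*-10 - 5*-28)=450, (5*-9 - 17*-10)=125, (17*39 - -6*-9)=609, (-6*38 - -35*39)=1137, (-35*5 - -21*38)=623; twice the area = |3687| = 3687; area = 3687/2; answer 3687/2
Stage 3: B2 = 3687/2; threaded value p + q = 3689; w = -2; remainder = value at the root: 2*(-2)^4 - 3*(-2)^3 + 2*(-2)^2 - 1*(-2)^1 + 5 = (32) + (24) + (8) + (2) + (5) = 71; answer 71
Stage 4: B3 = 71; m = 22; f(2) = -1*(40) + 2*(22) = 4; iterating: f(2)=4, f(3)=76, f(4)=-68, f(5)=220, f(6)=-356, f(7)=796, f(8)=-1508, f(9)=3100, f(10)=-6116, f(11)=12316, f(12)=-24548, f(13)=49180, f(14)=-98276, f(15)=196636, f(16)=-393188, f(17)=786460; answer 786460

786460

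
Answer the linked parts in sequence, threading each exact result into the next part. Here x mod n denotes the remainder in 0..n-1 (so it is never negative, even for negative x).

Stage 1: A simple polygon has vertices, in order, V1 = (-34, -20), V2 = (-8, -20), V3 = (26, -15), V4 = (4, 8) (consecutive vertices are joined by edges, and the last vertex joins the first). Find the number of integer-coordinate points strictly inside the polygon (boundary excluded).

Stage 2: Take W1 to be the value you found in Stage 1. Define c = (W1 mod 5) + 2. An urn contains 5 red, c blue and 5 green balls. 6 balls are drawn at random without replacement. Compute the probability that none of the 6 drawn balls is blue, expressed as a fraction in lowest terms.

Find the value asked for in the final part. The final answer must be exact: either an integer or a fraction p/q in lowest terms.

35/286

Stage 1: cross terms: (-34*-20 - -8*-20)=520, (-8*-15 - 26*-20)=640, (26*8 - 4*-15)=268, (4*-20 - -34*8)=192; twice the area = |1620| = 1620; area = 810; boundary points = 26 + 1 + 1 + 2 = 30; strictly interior points = area - boundary/2 + 1 = 796; answer 796
Stage 2: W1 = 796; c = 3; total draws C(13,6) = 1716; favorable C(10,6) = 210; P = 35/286; answer 35/286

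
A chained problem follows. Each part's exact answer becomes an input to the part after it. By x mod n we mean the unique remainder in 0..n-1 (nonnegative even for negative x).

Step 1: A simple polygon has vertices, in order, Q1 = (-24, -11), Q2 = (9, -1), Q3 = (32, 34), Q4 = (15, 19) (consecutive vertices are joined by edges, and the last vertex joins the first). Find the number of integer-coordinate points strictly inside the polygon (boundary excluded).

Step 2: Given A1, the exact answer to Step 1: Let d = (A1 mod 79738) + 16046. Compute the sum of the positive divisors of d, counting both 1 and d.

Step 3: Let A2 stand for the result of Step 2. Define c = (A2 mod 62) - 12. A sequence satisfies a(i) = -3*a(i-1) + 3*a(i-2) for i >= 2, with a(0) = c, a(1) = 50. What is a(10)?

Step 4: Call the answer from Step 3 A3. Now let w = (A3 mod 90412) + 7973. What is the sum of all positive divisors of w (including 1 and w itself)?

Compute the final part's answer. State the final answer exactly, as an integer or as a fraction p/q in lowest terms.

59424

Step 1: cross terms: (-24*-1 - 9*-11)=123, (9*34 - 32*-1)=338, (32*19 - 15*34)=98, (15*-11 - -24*19)=291; twice the area = |850| = 850; area = 425; boundary points = 1 + 1 + 1 + 3 = 6; strictly interior points = area - boundary/2 + 1 = 423; answer 423
Step 2: A1 = 423; d = 16469; 16469 = 43 * 383; sigma = (1 + 43) * (1 + 383) = 44 * 384 = 16896; answer 16896
Step 3: A2 = 16896; c = 20; a(2) = -3*(50) + 3*(20) = -90; iterating: a(2)=-90, a(3)=420, a(4)=-1530, a(5)=5850, a(6)=-22140, a(7)=83970, a(8)=-318330, a(9)=1206900, a(10)=-4575690; answer -4575690
Step 4: A3 = -4575690; w = 43295; 43295 = 5 * 7 * 1237; sigma = (1 + 5) * (1 + 7) * (1 + 1237) = 6 * 8 * 1238 = 59424; answer 59424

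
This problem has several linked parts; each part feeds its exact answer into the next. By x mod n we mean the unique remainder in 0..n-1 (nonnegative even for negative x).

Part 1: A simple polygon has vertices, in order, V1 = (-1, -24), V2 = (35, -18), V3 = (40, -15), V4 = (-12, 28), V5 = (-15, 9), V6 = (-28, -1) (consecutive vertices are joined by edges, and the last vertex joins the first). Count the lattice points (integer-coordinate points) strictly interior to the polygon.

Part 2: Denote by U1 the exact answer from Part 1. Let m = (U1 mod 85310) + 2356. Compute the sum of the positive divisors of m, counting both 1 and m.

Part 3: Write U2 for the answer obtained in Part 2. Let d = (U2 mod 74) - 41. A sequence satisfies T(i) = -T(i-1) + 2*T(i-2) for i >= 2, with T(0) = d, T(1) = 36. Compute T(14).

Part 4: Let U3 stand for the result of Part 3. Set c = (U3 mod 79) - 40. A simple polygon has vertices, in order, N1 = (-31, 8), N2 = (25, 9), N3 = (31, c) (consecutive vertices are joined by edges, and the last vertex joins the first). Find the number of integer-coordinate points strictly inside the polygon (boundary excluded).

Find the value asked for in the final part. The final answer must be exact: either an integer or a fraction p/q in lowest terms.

Part 1: cross terms: (-1*-18 - 35*-24)=858, (35*-15 - 40*-18)=195, (40*28 - -12*-15)=940, (-12*9 - -15*28)=312, (-15*-1 - -28*9)=267, (-28*-24 - -1*-1)=671; twice the area = |3243| = 3243; area = 3243/2; boundary points = 6 + 1 + 1 + 1 + 1 + 1 = 11; strictly interior points = area - boundary/2 + 1 = 1617; answer 1617
Part 2: U1 = 1617; m = 3973; 3973 = 29 * 137; sigma = (1 + 29) * (1 + 137) = 30 * 138 = 4140; answer 4140
Part 3: U2 = 4140; d = 29; T(2) = -1*(36) + 2*(29) = 22; iterating: T(2)=22, T(3)=50, T(4)=-6, T(5)=106, T(6)=-118, T(7)=330, T(8)=-566, T(9)=1226, T(10)=-2358, T(11)=4810, T(12)=-9526, T(13)=19146, T(14)=-38198; answer -38198
Part 4: U3 = -38198; c = -2; cross terms: (-31*9 - 25*8)=-479, (25*-2 - 31*9)=-329, (31*8 - -31*-2)=186; twice the area = |-622| = 622; area = 311; boundary points = 1 + 1 + 2 = 4; strictly interior points = area - boundary/2 + 1 = 310; answer 310

310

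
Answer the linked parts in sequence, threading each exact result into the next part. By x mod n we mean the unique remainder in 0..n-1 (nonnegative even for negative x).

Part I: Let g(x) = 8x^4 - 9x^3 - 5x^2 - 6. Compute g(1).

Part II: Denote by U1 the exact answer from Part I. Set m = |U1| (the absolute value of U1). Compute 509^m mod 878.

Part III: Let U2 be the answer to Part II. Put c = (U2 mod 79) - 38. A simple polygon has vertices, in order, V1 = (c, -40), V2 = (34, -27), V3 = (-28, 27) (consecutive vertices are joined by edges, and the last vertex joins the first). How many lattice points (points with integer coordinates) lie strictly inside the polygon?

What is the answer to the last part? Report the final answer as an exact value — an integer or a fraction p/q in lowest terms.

Part I: 8*(1)^4 - 9*(1)^3 - 5*(1)^2 - 6 = (8) + (-9) + (-5) + (-6) = -12; answer -12
Part II: U1 = -12; m = 12; squarings mod 878: 509^1=509, 509^2=71, 509^4=651, 509^8=605; 509^12 = 509^4 * 509^8 = 511 (mod 878); answer 511
Part III: U2 = 511; c = -1; cross terms: (-1*-27 - 34*-40)=1387, (34*27 - -28*-27)=162, (-28*-40 - -1*27)=1147; twice the area = |2696| = 2696; area = 1348; boundary points = 1 + 2 + 1 = 4; strictly interior points = area - boundary/2 + 1 = 1347; answer 1347

1347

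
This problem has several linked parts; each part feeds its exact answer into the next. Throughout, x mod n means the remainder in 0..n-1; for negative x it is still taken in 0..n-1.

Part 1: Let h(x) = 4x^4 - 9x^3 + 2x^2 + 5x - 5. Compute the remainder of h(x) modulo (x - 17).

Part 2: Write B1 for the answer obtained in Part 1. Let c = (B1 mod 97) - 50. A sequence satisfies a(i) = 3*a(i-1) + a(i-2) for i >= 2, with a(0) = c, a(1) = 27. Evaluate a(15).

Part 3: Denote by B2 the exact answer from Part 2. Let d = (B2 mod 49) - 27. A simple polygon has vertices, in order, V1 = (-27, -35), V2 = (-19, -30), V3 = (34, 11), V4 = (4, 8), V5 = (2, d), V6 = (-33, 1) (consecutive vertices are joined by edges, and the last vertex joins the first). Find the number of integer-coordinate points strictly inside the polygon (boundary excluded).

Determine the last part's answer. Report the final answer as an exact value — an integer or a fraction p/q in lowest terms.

Part 1: remainder = value at the root: 4*(17)^4 - 9*(17)^3 + 2*(17)^2 + 5*(17)^1 - 5 = (334084) + (-44217) + (578) + (85) + (-5) = 290525; answer 290525
Part 2: B1 = 290525; c = -40; a(2) = 3*(27) + 1*(-40) = 41; iterating: a(2)=41, a(3)=150, a(4)=491, a(5)=1623, a(6)=5360, a(7)=17703, a(8)=58469, a(9)=193110, a(10)=637799, a(11)=2106507, a(12)=6957320, a(13)=22978467, a(14)=75892721, a(15)=250656630; answer 250656630
Part 3: B2 = 250656630; d = -6; cross terms: (-27*-30 - -19*-35)=145, (-19*11 - 34*-30)=811, (34*8 - 4*11)=228, (4*-6 - 2*8)=-40, (2*1 - -33*-6)=-196, (-33*-35 - -27*1)=1182; twice the area = |2130| = 2130; area = 1065; boundary points = 1 + 1 + 3 + 2 + 7 + 6 = 20; strictly interior points = area - boundary/2 + 1 = 1056; answer 1056

1056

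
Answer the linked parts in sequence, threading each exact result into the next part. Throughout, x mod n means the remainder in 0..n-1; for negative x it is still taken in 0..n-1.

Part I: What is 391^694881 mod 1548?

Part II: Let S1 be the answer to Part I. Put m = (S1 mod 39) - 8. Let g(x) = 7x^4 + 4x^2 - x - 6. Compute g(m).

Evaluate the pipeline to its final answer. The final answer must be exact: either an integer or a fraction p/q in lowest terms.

1121574

Part I: squarings mod 1548: 391^1=391, 391^2=1177, 391^4=1417, 391^8=133, 391^16=661, 391^32=385, 391^64=1165, 391^128=1177, 391^256=1417, 391^512=133, 391^1024=661, 391^2048=385, 391^4096=1165, 391^8192=1177, 391^16384=1417, 391^32768=133, 391^65536=661, 391^131072=385, 391^262144=1165, 391^524288=1177; 391^694881 = 391^1 * 391^32 * 391^64 * 391^512 * 391^2048 * 391^4096 * 391^32768 * 391^131072 * 391^524288 = 379 (mod 1548); answer 379
Part II: S1 = 379; m = 20; 7*(20)^4 + 4*(20)^2 - 1*(20)^1 - 6 = (1120000) + (1600) + (-20) + (-6) = 1121574; answer 1121574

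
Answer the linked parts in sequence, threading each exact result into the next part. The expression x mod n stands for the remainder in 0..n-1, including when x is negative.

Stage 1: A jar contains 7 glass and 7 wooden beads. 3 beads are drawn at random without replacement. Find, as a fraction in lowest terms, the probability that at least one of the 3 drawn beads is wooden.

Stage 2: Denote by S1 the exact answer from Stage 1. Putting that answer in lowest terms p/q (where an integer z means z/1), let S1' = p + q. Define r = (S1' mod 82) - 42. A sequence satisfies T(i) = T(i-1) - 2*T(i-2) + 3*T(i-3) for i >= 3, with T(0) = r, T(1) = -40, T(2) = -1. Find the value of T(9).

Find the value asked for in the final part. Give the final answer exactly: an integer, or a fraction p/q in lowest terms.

Stage 1: total draws C(14,3) = 364; complement C(7,3) = 35; favorable 364 - 35 = 329; P = 47/52; answer 47/52
Stage 2: S1 = 47/52; threaded value p + q = 99; r = -25; T(3) = 1*(-1) - 2*(-40) + 3*(-25) = 4; iterating: T(3)=4, T(4)=-114, T(5)=-125, T(6)=115, T(7)=23, T(8)=-582, T(9)=-283; answer -283

-283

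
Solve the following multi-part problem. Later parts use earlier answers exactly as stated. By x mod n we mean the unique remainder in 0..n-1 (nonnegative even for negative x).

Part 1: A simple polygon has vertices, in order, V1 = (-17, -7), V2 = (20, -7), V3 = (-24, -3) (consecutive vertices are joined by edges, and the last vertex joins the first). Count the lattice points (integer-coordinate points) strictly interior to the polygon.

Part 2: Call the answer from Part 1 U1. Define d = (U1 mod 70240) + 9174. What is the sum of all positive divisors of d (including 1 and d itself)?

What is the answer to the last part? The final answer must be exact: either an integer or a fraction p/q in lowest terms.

21560

Part 1: cross terms: (-17*-7 - 20*-7)=259, (20*-3 - -24*-7)=-228, (-24*-7 - -17*-3)=117; twice the area = |148| = 148; area = 74; boundary points = 37 + 4 + 1 = 42; strictly interior points = area - boundary/2 + 1 = 54; answer 54
Part 2: U1 = 54; d = 9228; 9228 = 2^2 * 3 * 769; sigma = (1 + 2 + 4) * (1 + 3) * (1 + 769) = 7 * 4 * 770 = 21560; answer 21560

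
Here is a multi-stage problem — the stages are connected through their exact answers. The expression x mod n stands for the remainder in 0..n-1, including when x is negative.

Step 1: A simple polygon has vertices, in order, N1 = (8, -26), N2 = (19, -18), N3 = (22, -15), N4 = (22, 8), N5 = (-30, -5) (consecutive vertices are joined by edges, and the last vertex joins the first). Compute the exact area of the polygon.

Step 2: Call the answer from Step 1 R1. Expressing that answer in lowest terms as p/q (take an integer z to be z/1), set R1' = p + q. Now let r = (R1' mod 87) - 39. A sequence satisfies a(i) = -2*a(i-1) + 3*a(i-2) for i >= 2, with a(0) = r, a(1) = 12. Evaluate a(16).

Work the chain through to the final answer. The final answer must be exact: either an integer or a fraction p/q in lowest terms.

Step 1: cross terms: (8*-18 - 19*-26)=350, (19*-15 - 22*-18)=111, (22*8 - 22*-15)=506, (22*-5 - -30*8)=130, (-30*-26 - 8*-5)=820; twice the area = |1917| = 1917; area = 1917/2; answer 1917/2
Step 2: R1 = 1917/2; threaded value p + q = 1919; r = -34; a(2) = -2*(12) + 3*(-34) = -126; iterating: a(2)=-126, a(3)=288, a(4)=-954, a(5)=2772, a(6)=-8406, a(7)=25128, a(8)=-75474, a(9)=226332, a(10)=-679086, a(11)=2037168, a(12)=-6111594, a(13)=18334692, a(14)=-55004166, a(15)=165012408, a(16)=-495037314; answer -495037314

-495037314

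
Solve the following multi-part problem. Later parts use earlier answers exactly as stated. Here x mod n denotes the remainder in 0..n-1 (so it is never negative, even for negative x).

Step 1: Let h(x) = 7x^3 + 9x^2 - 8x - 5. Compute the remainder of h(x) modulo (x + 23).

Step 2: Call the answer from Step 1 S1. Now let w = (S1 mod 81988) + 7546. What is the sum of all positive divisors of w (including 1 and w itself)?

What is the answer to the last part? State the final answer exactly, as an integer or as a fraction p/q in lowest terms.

Step 1: remainder = value at the root: 7*(-23)^3 + 9*(-23)^2 - 8*(-23)^1 - 5 = (-85169) + (4761) + (184) + (-5) = -80229; answer -80229
Step 2: S1 = -80229; w = 9305; 9305 = 5 * 1861; sigma = (1 + 5) * (1 + 1861) = 6 * 1862 = 11172; answer 11172

11172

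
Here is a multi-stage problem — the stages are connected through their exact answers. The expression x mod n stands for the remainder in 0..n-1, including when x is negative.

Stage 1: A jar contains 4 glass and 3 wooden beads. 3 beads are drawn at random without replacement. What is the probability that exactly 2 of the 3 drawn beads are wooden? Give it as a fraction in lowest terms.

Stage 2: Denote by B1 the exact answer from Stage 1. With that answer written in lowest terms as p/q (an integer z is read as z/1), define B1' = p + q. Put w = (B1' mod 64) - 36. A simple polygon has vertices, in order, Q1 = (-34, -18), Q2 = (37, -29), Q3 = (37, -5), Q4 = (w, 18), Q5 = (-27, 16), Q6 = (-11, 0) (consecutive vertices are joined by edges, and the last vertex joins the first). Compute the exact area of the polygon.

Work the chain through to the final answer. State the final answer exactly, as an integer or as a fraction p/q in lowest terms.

4297/2

Stage 1: total draws C(7,3) = 35; favorable C(3,2)*C(4,1) = 12; P = 12/35; answer 12/35
Stage 2: B1 = 12/35; threaded value p + q = 47; w = 11; cross terms: (-34*-29 - 37*-18)=1652, (37*-5 - 37*-29)=888, (37*18 - 11*-5)=721, (11*16 - -27*18)=662, (-27*0 - -11*16)=176, (-11*-18 - -34*0)=198; twice the area = |4297| = 4297; area = 4297/2; answer 4297/2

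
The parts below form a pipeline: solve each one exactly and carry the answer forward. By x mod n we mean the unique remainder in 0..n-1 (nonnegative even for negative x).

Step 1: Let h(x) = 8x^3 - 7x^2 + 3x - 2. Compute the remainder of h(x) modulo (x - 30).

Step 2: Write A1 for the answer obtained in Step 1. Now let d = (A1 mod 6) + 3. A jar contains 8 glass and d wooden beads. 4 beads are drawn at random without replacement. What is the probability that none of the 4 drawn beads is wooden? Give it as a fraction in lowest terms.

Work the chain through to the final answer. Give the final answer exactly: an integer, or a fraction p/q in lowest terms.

Step 1: remainder = value at the root: 8*(30)^3 - 7*(30)^2 + 3*(30)^1 - 2 = (216000) + (-6300) + (90) + (-2) = 209788; answer 209788
Step 2: A1 = 209788; d = 7; total draws C(15,4) = 1365; favorable C(8,4) = 70; P = 2/39; answer 2/39

2/39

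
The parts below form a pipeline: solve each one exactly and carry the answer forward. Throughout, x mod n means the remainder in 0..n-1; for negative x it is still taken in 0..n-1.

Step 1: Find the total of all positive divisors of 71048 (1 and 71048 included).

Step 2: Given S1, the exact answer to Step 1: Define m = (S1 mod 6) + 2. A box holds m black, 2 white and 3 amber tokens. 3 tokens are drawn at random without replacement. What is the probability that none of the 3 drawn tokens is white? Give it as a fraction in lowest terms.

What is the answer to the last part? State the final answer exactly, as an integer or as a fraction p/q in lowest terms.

Step 1: 71048 = 2^3 * 83 * 107; sigma = (1 + 2 + 4 + 8) * (1 + 83) * (1 + 107) = 15 * 84 * 108 = 136080; answer 136080
Step 2: S1 = 136080; m = 2; total draws C(7,3) = 35; favorable C(5,3) = 10; P = 2/7; answer 2/7

2/7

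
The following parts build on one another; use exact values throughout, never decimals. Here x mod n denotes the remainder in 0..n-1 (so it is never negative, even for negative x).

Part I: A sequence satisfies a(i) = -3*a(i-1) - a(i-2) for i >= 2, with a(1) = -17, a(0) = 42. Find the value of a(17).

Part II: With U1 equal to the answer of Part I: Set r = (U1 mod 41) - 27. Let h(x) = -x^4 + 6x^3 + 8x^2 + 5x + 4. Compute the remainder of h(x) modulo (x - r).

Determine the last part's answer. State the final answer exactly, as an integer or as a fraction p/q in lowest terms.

Part I: a(2) = -3*(-17) - 1*(42) = 9; iterating: a(2)=9, a(3)=-10, a(4)=21, a(5)=-53, a(6)=138, a(7)=-361, a(8)=945, a(9)=-2474, a(10)=6477, a(11)=-16957, a(12)=44394, a(13)=-116225, a(14)=304281, a(15)=-796618, a(16)=2085573, a(17)=-5460101; answer -5460101
Part II: U1 = -5460101; r = 6; remainder = value at the root: -1*(6)^4 + 6*(6)^3 + 8*(6)^2 + 5*(6)^1 + 4 = (-1296) + (1296) + (288) + (30) + (4) = 322; answer 322

322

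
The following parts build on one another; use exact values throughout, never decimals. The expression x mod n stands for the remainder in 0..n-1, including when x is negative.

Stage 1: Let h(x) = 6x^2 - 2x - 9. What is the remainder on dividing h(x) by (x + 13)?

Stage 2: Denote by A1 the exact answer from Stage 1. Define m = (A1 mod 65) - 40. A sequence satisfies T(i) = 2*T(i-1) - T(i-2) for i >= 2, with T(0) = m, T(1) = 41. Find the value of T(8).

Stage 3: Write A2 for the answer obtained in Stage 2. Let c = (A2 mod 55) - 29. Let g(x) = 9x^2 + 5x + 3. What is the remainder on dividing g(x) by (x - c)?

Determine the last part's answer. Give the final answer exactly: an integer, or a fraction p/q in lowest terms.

Stage 1: remainder = value at the root: 6*(-13)^2 - 2*(-13)^1 - 9 = (1014) + (26) + (-9) = 1031; answer 1031
Stage 2: A1 = 1031; m = 16; T(2) = 2*(41) - 1*(16) = 66; iterating: T(2)=66, T(3)=91, T(4)=116, T(5)=141, T(6)=166, T(7)=191, T(8)=216; answer 216
Stage 3: A2 = 216; c = 22; remainder = value at the root: 9*(22)^2 + 5*(22)^1 + 3 = (4356) + (110) + (3) = 4469; answer 4469

4469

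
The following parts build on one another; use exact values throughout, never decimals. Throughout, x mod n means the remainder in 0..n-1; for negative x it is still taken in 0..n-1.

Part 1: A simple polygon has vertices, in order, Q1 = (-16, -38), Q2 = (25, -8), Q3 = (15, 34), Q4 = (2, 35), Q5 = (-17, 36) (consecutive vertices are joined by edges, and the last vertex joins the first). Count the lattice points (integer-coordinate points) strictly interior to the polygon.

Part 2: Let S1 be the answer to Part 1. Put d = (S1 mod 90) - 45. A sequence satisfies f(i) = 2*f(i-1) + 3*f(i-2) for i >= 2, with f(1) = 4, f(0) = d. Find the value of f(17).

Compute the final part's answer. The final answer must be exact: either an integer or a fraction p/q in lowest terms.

-193710236

Part 1: cross terms: (-16*-8 - 25*-38)=1078, (25*34 - 15*-8)=970, (15*35 - 2*34)=457, (2*36 - -17*35)=667, (-17*-38 - -16*36)=1222; twice the area = |4394| = 4394; area = 2197; boundary points = 1 + 2 + 1 + 1 + 1 = 6; strictly interior points = area - boundary/2 + 1 = 2195; answer 2195
Part 2: S1 = 2195; d = -10; f(2) = 2*(4) + 3*(-10) = -22; iterating: f(2)=-22, f(3)=-32, f(4)=-130, f(5)=-356, f(6)=-1102, f(7)=-3272, f(8)=-9850, f(9)=-29516, f(10)=-88582, f(11)=-265712, f(12)=-797170, f(13)=-2391476, f(14)=-7174462, f(15)=-21523352, f(16)=-64570090, f(17)=-193710236; answer -193710236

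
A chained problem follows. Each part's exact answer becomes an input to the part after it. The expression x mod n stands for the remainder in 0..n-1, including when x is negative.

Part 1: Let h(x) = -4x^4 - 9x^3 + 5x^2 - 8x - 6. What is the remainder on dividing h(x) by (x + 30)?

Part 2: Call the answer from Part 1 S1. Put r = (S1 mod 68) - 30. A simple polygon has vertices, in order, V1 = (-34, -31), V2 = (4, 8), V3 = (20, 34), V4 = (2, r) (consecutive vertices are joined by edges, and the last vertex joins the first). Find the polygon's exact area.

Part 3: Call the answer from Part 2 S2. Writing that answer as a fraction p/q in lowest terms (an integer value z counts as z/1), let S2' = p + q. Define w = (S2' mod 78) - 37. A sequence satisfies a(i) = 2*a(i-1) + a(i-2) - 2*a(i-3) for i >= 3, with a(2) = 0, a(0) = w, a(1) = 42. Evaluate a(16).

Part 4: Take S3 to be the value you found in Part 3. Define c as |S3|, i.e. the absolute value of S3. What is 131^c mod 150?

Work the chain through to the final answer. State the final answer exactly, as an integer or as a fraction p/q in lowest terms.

Part 1: remainder = value at the root: -4*(-30)^4 - 9*(-30)^3 + 5*(-30)^2 - 8*(-30)^1 - 6 = (-3240000) + (243000) + (4500) + (240) + (-6) = -2992266; answer -2992266
Part 2: S1 = -2992266; r = -24; cross terms: (-34*8 - 4*-31)=-148, (4*34 - 20*8)=-24, (20*-24 - 2*34)=-548, (2*-31 - -34*-24)=-878; twice the area = |-1598| = 1598; area = 799; answer 799
Part 3: S2 = 799; threaded value p + q = 800; w = -17; a(3) = 2*(0) + 1*(42) - 2*(-17) = 76; iterating: a(3)=76, a(4)=68, a(5)=212, a(6)=340, a(7)=756, a(8)=1428, a(9)=2932, a(10)=5780, a(11)=11636, a(12)=23188, a(13)=46452, a(14)=92820, a(15)=185716, a(16)=371348; answer 371348
Part 4: S3 = 371348; c = 371348; squarings mod 150: 131^1=131, 131^2=61, 131^4=121, 131^8=91, 131^16=31, 131^32=61, 131^64=121, 131^128=91, 131^256=31, 131^512=61, 131^1024=121, 131^2048=91, 131^4096=31, 131^8192=61, 131^16384=121, 131^32768=91, 131^65536=31, 131^131072=61, 131^262144=121; 131^371348 = 131^4 * 131^16 * 131^128 * 131^512 * 131^2048 * 131^8192 * 131^32768 * 131^65536 * 131^262144 = 91 (mod 150); answer 91

91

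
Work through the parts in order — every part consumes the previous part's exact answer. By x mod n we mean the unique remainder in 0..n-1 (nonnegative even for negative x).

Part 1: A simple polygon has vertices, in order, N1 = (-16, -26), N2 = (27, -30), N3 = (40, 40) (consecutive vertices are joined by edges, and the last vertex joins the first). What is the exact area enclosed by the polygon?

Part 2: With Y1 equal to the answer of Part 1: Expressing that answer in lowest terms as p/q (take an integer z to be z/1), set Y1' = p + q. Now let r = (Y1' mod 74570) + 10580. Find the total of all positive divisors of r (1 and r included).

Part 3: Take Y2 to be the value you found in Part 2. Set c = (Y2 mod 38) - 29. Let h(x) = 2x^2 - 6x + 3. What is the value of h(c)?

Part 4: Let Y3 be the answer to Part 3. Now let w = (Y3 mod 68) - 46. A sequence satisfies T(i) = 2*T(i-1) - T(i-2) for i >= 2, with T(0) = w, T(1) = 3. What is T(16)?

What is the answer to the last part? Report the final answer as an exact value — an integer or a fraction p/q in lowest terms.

Part 1: cross terms: (-16*-30 - 27*-26)=1182, (27*40 - 40*-30)=2280, (40*-26 - -16*40)=-400; twice the area = |3062| = 3062; area = 1531; answer 1531
Part 2: Y1 = 1531; threaded value p + q = 1532; r = 12112; 12112 = 2^4 * 757; sigma = (1 + 2 + 4 + 8 + 16) * (1 + 757) = 31 * 758 = 23498; answer 23498
Part 3: Y2 = 23498; c = -15; 2*(-15)^2 - 6*(-15)^1 + 3 = (450) + (90) + (3) = 543; answer 543
Part 4: Y3 = 543; w = 21; T(2) = 2*(3) - 1*(21) = -15; iterating: T(2)=-15, T(3)=-33, T(4)=-51, T(5)=-69, T(6)=-87, T(7)=-105, T(8)=-123, T(9)=-141, T(10)=-159, T(11)=-177, T(12)=-195, T(13)=-213, T(14)=-231, T(15)=-249, T(16)=-267; answer -267

-267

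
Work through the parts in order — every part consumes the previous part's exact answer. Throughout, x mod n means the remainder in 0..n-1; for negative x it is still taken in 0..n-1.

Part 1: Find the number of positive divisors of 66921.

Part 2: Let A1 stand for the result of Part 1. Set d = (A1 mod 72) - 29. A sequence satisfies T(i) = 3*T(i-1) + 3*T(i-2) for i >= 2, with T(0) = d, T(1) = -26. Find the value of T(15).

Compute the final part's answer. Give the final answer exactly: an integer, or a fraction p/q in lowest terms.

Part 1: 66921 = 3 * 22307; number of divisors = (1+1) * (1+1) = 4; answer 4
Part 2: A1 = 4; d = -25; T(2) = 3*(-26) + 3*(-25) = -153; iterating: T(2)=-153, T(3)=-537, T(4)=-2070, T(5)=-7821, T(6)=-29673, T(7)=-112482, T(8)=-426465, T(9)=-1616841, T(10)=-6129918, T(11)=-23240277, T(12)=-88110585, T(13)=-334052586, T(14)=-1266489513, T(15)=-4801626297; answer -4801626297

-4801626297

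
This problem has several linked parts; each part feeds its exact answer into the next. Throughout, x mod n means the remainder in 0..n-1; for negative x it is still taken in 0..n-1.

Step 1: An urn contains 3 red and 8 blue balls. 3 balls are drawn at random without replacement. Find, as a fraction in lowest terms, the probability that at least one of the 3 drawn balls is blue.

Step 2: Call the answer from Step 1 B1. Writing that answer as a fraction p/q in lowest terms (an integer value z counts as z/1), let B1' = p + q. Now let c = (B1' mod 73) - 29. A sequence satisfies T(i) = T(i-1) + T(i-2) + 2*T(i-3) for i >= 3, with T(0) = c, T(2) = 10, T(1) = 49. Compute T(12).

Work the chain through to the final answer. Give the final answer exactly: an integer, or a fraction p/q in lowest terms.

Step 1: total draws C(11,3) = 165; complement C(3,3) = 1; favorable 165 - 1 = 164; P = 164/165; answer 164/165
Step 2: B1 = 164/165; threaded value p + q = 329; c = 8; T(3) = 1*(10) + 1*(49) + 2*(8) = 75; iterating: T(3)=75, T(4)=183, T(5)=278, T(6)=611, T(7)=1255, T(8)=2422, T(9)=4899, T(10)=9831, T(11)=19574, T(12)=39203; answer 39203

39203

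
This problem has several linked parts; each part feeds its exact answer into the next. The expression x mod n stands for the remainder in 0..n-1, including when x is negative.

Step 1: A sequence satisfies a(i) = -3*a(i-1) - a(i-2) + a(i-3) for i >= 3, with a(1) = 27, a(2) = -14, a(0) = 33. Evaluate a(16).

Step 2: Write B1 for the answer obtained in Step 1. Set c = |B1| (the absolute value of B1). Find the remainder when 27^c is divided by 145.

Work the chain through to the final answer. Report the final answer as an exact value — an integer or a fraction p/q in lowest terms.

Step 1: a(3) = -3*(-14) - 1*(27) + 1*(33) = 48; iterating: a(3)=48, a(4)=-103, a(5)=247, a(6)=-590, a(7)=1420, a(8)=-3423, a(9)=8259, a(10)=-19934, a(11)=48120, a(12)=-116167, a(13)=280447, a(14)=-677054, a(15)=1634548, a(16)=-3946143; answer -3946143
Step 2: B1 = -3946143; c = 3946143; squarings mod 145: 27^1=27, 27^2=4, 27^4=16, 27^8=111, 27^16=141, 27^32=16, 27^64=111, 27^128=141, 27^256=16, 27^512=111, 27^1024=141, 27^2048=16, 27^4096=111, 27^8192=141, 27^16384=16, 27^32768=111, 27^65536=141, 27^131072=16, 27^262144=111, 27^524288=141, 27^1048576=16, 27^2097152=111; 27^3946143 = 27^1 * 27^2 * 27^4 * 27^8 * 27^16 * 27^128 * 27^512 * 27^1024 * 27^4096 * 27^8192 * 27^262144 * 27^524288 * 27^1048576 * 27^2097152 = 3 (mod 145); answer 3

3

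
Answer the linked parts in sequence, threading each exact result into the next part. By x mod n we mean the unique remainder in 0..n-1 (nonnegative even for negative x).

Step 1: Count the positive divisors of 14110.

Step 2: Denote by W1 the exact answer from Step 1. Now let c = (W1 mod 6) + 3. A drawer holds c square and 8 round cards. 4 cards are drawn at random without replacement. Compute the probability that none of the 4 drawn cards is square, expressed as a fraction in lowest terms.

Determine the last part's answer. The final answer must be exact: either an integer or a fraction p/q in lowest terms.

2/39

Step 1: 14110 = 2 * 5 * 17 * 83; number of divisors = (1+1) * (1+1) * (1+1) * (1+1) = 16; answer 16
Step 2: W1 = 16; c = 7; total draws C(15,4) = 1365; favorable C(8,4) = 70; P = 2/39; answer 2/39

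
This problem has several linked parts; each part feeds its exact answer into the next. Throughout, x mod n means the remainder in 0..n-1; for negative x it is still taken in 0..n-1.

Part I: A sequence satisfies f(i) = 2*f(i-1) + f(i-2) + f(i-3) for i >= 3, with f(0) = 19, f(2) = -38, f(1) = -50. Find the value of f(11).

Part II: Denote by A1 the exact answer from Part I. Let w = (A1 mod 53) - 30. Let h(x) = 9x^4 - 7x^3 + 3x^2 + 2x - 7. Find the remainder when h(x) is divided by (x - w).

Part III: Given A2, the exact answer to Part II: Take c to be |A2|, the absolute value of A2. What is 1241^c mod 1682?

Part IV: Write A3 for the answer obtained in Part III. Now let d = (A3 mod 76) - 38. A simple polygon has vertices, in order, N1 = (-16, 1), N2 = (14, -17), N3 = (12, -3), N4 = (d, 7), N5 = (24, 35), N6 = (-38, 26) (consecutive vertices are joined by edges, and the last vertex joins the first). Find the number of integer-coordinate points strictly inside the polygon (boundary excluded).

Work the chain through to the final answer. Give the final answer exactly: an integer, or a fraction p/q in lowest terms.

1576

Part I: f(3) = 2*(-38) + 1*(-50) + 1*(19) = -107; iterating: f(3)=-107, f(4)=-302, f(5)=-749, f(6)=-1907, f(7)=-4865, f(8)=-12386, f(9)=-31544, f(10)=-80339, f(11)=-204608; answer -204608
Part II: A1 = -204608; w = -5; remainder = value at the root: 9*(-5)^4 - 7*(-5)^3 + 3*(-5)^2 + 2*(-5)^1 - 7 = (5625) + (875) + (75) + (-10) + (-7) = 6558; answer 6558
Part III: A2 = 6558; c = 6558; squarings mod 1682: 1241^1=1241, 1241^2=1051, 1241^4=1209, 1241^8=23, 1241^16=529, 1241^32=629, 1241^64=371, 1241^128=1399, 1241^256=1035, 1241^512=1473, 1241^1024=1631, 1241^2048=919, 1241^4096=197; 1241^6558 = 1241^2 * 1241^4 * 1241^8 * 1241^16 * 1241^128 * 1241^256 * 1241^2048 * 1241^4096 = 1039 (mod 1682); answer 1039
Part IV: A3 = 1039; d = 13; cross terms: (-16*-17 - 14*1)=258, (14*-3 - 12*-17)=162, (12*7 - 13*-3)=123, (13*35 - 24*7)=287, (24*26 - -38*35)=1954, (-38*1 - -16*26)=378; twice the area = |3162| = 3162; area = 1581; boundary points = 6 + 2 + 1 + 1 + 1 + 1 = 12; strictly interior points = area - boundary/2 + 1 = 1576; answer 1576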